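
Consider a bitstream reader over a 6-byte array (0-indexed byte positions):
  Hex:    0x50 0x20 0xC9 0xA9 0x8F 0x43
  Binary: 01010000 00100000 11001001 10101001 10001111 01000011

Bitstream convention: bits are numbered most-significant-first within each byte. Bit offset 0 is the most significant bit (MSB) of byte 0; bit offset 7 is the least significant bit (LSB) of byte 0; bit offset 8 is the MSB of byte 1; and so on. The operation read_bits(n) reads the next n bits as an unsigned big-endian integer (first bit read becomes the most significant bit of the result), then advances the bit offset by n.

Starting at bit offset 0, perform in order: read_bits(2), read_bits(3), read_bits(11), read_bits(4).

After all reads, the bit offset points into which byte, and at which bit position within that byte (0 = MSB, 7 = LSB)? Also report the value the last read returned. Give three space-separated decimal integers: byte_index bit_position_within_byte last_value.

Read 1: bits[0:2] width=2 -> value=1 (bin 01); offset now 2 = byte 0 bit 2; 46 bits remain
Read 2: bits[2:5] width=3 -> value=2 (bin 010); offset now 5 = byte 0 bit 5; 43 bits remain
Read 3: bits[5:16] width=11 -> value=32 (bin 00000100000); offset now 16 = byte 2 bit 0; 32 bits remain
Read 4: bits[16:20] width=4 -> value=12 (bin 1100); offset now 20 = byte 2 bit 4; 28 bits remain

Answer: 2 4 12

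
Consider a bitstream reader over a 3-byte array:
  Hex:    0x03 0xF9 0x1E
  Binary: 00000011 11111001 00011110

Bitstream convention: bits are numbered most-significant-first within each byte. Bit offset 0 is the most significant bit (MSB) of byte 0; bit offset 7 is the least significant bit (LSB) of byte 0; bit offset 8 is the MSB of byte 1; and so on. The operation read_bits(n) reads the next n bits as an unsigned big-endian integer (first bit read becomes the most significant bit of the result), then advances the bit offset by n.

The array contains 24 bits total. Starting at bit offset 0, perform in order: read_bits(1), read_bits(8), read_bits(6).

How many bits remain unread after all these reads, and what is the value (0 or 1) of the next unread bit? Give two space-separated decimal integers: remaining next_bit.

Answer: 9 1

Derivation:
Read 1: bits[0:1] width=1 -> value=0 (bin 0); offset now 1 = byte 0 bit 1; 23 bits remain
Read 2: bits[1:9] width=8 -> value=7 (bin 00000111); offset now 9 = byte 1 bit 1; 15 bits remain
Read 3: bits[9:15] width=6 -> value=60 (bin 111100); offset now 15 = byte 1 bit 7; 9 bits remain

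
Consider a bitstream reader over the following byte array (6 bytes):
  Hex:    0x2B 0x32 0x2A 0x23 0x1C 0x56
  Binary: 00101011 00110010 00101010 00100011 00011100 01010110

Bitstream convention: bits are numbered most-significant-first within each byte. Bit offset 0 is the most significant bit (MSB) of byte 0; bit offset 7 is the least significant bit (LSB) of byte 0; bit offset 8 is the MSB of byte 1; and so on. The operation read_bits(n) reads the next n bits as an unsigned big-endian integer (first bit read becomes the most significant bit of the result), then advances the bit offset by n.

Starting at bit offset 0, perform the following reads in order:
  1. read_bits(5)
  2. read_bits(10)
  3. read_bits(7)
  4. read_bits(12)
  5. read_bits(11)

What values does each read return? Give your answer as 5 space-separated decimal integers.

Answer: 5 409 10 2188 906

Derivation:
Read 1: bits[0:5] width=5 -> value=5 (bin 00101); offset now 5 = byte 0 bit 5; 43 bits remain
Read 2: bits[5:15] width=10 -> value=409 (bin 0110011001); offset now 15 = byte 1 bit 7; 33 bits remain
Read 3: bits[15:22] width=7 -> value=10 (bin 0001010); offset now 22 = byte 2 bit 6; 26 bits remain
Read 4: bits[22:34] width=12 -> value=2188 (bin 100010001100); offset now 34 = byte 4 bit 2; 14 bits remain
Read 5: bits[34:45] width=11 -> value=906 (bin 01110001010); offset now 45 = byte 5 bit 5; 3 bits remain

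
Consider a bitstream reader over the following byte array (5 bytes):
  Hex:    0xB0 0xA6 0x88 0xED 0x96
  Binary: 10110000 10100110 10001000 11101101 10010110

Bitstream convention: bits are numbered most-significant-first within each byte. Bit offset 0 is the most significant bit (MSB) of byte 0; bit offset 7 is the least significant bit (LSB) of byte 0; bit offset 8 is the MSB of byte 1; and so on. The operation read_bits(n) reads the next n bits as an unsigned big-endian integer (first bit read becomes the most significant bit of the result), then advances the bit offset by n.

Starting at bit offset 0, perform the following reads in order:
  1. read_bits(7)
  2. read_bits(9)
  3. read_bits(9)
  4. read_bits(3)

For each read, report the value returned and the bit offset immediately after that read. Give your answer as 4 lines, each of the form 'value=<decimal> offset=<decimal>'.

Answer: value=88 offset=7
value=166 offset=16
value=273 offset=25
value=6 offset=28

Derivation:
Read 1: bits[0:7] width=7 -> value=88 (bin 1011000); offset now 7 = byte 0 bit 7; 33 bits remain
Read 2: bits[7:16] width=9 -> value=166 (bin 010100110); offset now 16 = byte 2 bit 0; 24 bits remain
Read 3: bits[16:25] width=9 -> value=273 (bin 100010001); offset now 25 = byte 3 bit 1; 15 bits remain
Read 4: bits[25:28] width=3 -> value=6 (bin 110); offset now 28 = byte 3 bit 4; 12 bits remain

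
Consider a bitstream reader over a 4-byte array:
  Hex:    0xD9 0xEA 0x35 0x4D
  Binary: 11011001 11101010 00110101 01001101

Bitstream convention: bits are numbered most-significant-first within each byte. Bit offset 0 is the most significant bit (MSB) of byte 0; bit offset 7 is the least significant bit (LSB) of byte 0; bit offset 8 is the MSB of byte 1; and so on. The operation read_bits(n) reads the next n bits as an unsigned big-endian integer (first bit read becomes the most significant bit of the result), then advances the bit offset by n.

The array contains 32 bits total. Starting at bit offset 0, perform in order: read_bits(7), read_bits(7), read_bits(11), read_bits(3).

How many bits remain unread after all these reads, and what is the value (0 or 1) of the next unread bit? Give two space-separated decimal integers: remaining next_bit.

Answer: 4 1

Derivation:
Read 1: bits[0:7] width=7 -> value=108 (bin 1101100); offset now 7 = byte 0 bit 7; 25 bits remain
Read 2: bits[7:14] width=7 -> value=122 (bin 1111010); offset now 14 = byte 1 bit 6; 18 bits remain
Read 3: bits[14:25] width=11 -> value=1130 (bin 10001101010); offset now 25 = byte 3 bit 1; 7 bits remain
Read 4: bits[25:28] width=3 -> value=4 (bin 100); offset now 28 = byte 3 bit 4; 4 bits remain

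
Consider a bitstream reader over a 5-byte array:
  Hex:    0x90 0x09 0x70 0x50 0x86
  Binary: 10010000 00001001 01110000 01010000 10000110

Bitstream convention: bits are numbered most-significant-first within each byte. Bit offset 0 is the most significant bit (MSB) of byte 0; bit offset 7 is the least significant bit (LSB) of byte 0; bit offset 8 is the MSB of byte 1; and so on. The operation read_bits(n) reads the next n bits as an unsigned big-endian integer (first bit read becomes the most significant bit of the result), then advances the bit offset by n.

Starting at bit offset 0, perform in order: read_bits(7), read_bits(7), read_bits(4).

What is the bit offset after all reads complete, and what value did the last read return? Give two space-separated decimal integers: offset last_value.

Answer: 18 5

Derivation:
Read 1: bits[0:7] width=7 -> value=72 (bin 1001000); offset now 7 = byte 0 bit 7; 33 bits remain
Read 2: bits[7:14] width=7 -> value=2 (bin 0000010); offset now 14 = byte 1 bit 6; 26 bits remain
Read 3: bits[14:18] width=4 -> value=5 (bin 0101); offset now 18 = byte 2 bit 2; 22 bits remain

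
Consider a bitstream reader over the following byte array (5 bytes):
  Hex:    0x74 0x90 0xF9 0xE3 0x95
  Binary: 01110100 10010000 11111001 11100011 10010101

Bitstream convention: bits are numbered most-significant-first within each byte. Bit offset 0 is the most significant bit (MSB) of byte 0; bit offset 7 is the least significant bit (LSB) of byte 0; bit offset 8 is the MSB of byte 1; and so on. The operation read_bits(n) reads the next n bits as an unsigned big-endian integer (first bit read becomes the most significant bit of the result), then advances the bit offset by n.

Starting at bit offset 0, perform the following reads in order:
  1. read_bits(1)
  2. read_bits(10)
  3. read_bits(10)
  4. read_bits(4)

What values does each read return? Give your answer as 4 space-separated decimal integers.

Answer: 0 932 543 3

Derivation:
Read 1: bits[0:1] width=1 -> value=0 (bin 0); offset now 1 = byte 0 bit 1; 39 bits remain
Read 2: bits[1:11] width=10 -> value=932 (bin 1110100100); offset now 11 = byte 1 bit 3; 29 bits remain
Read 3: bits[11:21] width=10 -> value=543 (bin 1000011111); offset now 21 = byte 2 bit 5; 19 bits remain
Read 4: bits[21:25] width=4 -> value=3 (bin 0011); offset now 25 = byte 3 bit 1; 15 bits remain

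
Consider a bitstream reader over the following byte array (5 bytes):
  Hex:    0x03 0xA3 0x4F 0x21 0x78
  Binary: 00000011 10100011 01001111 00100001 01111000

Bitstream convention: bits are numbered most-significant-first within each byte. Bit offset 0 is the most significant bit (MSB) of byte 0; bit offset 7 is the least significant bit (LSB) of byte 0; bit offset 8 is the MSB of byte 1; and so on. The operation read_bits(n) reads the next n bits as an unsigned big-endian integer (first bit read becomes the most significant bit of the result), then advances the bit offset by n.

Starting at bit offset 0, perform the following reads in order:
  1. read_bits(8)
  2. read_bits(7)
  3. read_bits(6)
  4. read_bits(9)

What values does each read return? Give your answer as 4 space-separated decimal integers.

Answer: 3 81 41 456

Derivation:
Read 1: bits[0:8] width=8 -> value=3 (bin 00000011); offset now 8 = byte 1 bit 0; 32 bits remain
Read 2: bits[8:15] width=7 -> value=81 (bin 1010001); offset now 15 = byte 1 bit 7; 25 bits remain
Read 3: bits[15:21] width=6 -> value=41 (bin 101001); offset now 21 = byte 2 bit 5; 19 bits remain
Read 4: bits[21:30] width=9 -> value=456 (bin 111001000); offset now 30 = byte 3 bit 6; 10 bits remain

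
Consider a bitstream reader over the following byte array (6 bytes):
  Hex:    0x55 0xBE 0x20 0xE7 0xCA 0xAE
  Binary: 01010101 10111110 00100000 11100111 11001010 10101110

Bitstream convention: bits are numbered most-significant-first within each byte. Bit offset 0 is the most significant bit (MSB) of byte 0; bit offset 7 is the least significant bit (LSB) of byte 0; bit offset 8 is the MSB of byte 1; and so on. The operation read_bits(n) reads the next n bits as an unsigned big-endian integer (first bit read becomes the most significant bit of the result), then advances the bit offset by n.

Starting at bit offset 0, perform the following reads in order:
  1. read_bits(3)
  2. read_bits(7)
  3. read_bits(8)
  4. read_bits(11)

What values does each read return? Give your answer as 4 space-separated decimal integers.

Read 1: bits[0:3] width=3 -> value=2 (bin 010); offset now 3 = byte 0 bit 3; 45 bits remain
Read 2: bits[3:10] width=7 -> value=86 (bin 1010110); offset now 10 = byte 1 bit 2; 38 bits remain
Read 3: bits[10:18] width=8 -> value=248 (bin 11111000); offset now 18 = byte 2 bit 2; 30 bits remain
Read 4: bits[18:29] width=11 -> value=1052 (bin 10000011100); offset now 29 = byte 3 bit 5; 19 bits remain

Answer: 2 86 248 1052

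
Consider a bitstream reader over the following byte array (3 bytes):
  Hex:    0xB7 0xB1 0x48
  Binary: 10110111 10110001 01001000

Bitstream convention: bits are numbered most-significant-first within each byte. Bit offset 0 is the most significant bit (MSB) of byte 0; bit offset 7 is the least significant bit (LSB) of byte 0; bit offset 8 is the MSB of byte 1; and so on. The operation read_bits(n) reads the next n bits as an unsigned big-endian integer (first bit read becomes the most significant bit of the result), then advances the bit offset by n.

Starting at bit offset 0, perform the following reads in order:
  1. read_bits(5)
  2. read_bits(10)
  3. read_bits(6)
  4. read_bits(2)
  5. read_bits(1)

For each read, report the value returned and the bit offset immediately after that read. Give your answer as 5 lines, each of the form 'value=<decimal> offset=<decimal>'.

Answer: value=22 offset=5
value=984 offset=15
value=41 offset=21
value=0 offset=23
value=0 offset=24

Derivation:
Read 1: bits[0:5] width=5 -> value=22 (bin 10110); offset now 5 = byte 0 bit 5; 19 bits remain
Read 2: bits[5:15] width=10 -> value=984 (bin 1111011000); offset now 15 = byte 1 bit 7; 9 bits remain
Read 3: bits[15:21] width=6 -> value=41 (bin 101001); offset now 21 = byte 2 bit 5; 3 bits remain
Read 4: bits[21:23] width=2 -> value=0 (bin 00); offset now 23 = byte 2 bit 7; 1 bits remain
Read 5: bits[23:24] width=1 -> value=0 (bin 0); offset now 24 = byte 3 bit 0; 0 bits remain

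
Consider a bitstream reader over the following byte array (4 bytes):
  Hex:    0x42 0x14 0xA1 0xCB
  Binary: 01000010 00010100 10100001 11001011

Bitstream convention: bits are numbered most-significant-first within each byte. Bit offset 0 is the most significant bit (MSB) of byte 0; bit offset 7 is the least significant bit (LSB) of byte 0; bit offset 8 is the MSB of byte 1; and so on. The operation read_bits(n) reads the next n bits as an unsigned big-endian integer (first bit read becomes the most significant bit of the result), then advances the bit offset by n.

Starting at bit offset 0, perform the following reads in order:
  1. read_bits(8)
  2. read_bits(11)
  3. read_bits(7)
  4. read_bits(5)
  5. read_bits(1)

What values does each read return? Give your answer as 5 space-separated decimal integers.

Answer: 66 165 7 5 1

Derivation:
Read 1: bits[0:8] width=8 -> value=66 (bin 01000010); offset now 8 = byte 1 bit 0; 24 bits remain
Read 2: bits[8:19] width=11 -> value=165 (bin 00010100101); offset now 19 = byte 2 bit 3; 13 bits remain
Read 3: bits[19:26] width=7 -> value=7 (bin 0000111); offset now 26 = byte 3 bit 2; 6 bits remain
Read 4: bits[26:31] width=5 -> value=5 (bin 00101); offset now 31 = byte 3 bit 7; 1 bits remain
Read 5: bits[31:32] width=1 -> value=1 (bin 1); offset now 32 = byte 4 bit 0; 0 bits remain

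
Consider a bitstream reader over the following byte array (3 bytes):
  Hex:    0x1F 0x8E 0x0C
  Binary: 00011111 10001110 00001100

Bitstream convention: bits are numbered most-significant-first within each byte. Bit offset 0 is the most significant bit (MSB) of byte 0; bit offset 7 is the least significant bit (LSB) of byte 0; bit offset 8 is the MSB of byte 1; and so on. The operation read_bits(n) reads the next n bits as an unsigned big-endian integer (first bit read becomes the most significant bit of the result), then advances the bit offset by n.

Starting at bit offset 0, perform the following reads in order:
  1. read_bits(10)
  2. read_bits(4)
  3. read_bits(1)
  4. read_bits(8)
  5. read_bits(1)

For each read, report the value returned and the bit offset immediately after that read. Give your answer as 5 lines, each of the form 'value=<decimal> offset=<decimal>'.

Answer: value=126 offset=10
value=3 offset=14
value=1 offset=15
value=6 offset=23
value=0 offset=24

Derivation:
Read 1: bits[0:10] width=10 -> value=126 (bin 0001111110); offset now 10 = byte 1 bit 2; 14 bits remain
Read 2: bits[10:14] width=4 -> value=3 (bin 0011); offset now 14 = byte 1 bit 6; 10 bits remain
Read 3: bits[14:15] width=1 -> value=1 (bin 1); offset now 15 = byte 1 bit 7; 9 bits remain
Read 4: bits[15:23] width=8 -> value=6 (bin 00000110); offset now 23 = byte 2 bit 7; 1 bits remain
Read 5: bits[23:24] width=1 -> value=0 (bin 0); offset now 24 = byte 3 bit 0; 0 bits remain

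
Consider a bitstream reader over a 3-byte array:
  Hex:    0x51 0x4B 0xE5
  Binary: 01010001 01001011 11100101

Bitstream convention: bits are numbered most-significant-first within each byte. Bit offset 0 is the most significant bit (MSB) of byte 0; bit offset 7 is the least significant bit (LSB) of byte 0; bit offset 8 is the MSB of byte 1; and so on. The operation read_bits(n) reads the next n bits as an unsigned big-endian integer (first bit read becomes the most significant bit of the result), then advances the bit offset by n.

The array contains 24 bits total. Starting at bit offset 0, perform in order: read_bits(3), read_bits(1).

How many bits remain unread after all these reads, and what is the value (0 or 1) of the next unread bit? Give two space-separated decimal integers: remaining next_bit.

Read 1: bits[0:3] width=3 -> value=2 (bin 010); offset now 3 = byte 0 bit 3; 21 bits remain
Read 2: bits[3:4] width=1 -> value=1 (bin 1); offset now 4 = byte 0 bit 4; 20 bits remain

Answer: 20 0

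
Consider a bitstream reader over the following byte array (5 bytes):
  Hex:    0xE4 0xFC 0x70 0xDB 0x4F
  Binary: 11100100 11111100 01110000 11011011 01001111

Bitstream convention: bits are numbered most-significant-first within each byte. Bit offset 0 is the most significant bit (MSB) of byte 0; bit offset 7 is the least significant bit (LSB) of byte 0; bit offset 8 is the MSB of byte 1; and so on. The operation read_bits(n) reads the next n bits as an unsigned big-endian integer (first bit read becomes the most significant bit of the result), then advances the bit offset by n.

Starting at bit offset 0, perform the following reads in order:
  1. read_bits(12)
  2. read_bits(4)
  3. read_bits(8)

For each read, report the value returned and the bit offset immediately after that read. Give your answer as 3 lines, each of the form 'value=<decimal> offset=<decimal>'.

Read 1: bits[0:12] width=12 -> value=3663 (bin 111001001111); offset now 12 = byte 1 bit 4; 28 bits remain
Read 2: bits[12:16] width=4 -> value=12 (bin 1100); offset now 16 = byte 2 bit 0; 24 bits remain
Read 3: bits[16:24] width=8 -> value=112 (bin 01110000); offset now 24 = byte 3 bit 0; 16 bits remain

Answer: value=3663 offset=12
value=12 offset=16
value=112 offset=24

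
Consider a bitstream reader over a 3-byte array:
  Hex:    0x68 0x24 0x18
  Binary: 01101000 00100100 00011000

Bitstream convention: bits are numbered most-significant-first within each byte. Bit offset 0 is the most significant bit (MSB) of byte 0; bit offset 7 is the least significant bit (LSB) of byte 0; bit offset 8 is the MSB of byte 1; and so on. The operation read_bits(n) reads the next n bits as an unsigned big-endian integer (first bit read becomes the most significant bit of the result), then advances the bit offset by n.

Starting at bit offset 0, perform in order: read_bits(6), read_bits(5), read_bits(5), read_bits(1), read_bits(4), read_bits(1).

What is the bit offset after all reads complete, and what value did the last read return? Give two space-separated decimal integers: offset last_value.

Read 1: bits[0:6] width=6 -> value=26 (bin 011010); offset now 6 = byte 0 bit 6; 18 bits remain
Read 2: bits[6:11] width=5 -> value=1 (bin 00001); offset now 11 = byte 1 bit 3; 13 bits remain
Read 3: bits[11:16] width=5 -> value=4 (bin 00100); offset now 16 = byte 2 bit 0; 8 bits remain
Read 4: bits[16:17] width=1 -> value=0 (bin 0); offset now 17 = byte 2 bit 1; 7 bits remain
Read 5: bits[17:21] width=4 -> value=3 (bin 0011); offset now 21 = byte 2 bit 5; 3 bits remain
Read 6: bits[21:22] width=1 -> value=0 (bin 0); offset now 22 = byte 2 bit 6; 2 bits remain

Answer: 22 0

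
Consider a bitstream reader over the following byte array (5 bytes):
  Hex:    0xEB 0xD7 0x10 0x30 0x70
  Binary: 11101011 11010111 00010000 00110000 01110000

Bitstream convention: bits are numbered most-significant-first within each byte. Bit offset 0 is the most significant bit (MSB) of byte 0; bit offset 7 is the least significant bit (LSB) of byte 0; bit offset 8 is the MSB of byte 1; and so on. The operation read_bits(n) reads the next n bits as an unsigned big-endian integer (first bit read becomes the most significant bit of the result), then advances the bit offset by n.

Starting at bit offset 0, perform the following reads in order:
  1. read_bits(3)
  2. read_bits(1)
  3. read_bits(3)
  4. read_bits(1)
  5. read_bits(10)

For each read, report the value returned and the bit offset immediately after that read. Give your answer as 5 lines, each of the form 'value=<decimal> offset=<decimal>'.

Answer: value=7 offset=3
value=0 offset=4
value=5 offset=7
value=1 offset=8
value=860 offset=18

Derivation:
Read 1: bits[0:3] width=3 -> value=7 (bin 111); offset now 3 = byte 0 bit 3; 37 bits remain
Read 2: bits[3:4] width=1 -> value=0 (bin 0); offset now 4 = byte 0 bit 4; 36 bits remain
Read 3: bits[4:7] width=3 -> value=5 (bin 101); offset now 7 = byte 0 bit 7; 33 bits remain
Read 4: bits[7:8] width=1 -> value=1 (bin 1); offset now 8 = byte 1 bit 0; 32 bits remain
Read 5: bits[8:18] width=10 -> value=860 (bin 1101011100); offset now 18 = byte 2 bit 2; 22 bits remain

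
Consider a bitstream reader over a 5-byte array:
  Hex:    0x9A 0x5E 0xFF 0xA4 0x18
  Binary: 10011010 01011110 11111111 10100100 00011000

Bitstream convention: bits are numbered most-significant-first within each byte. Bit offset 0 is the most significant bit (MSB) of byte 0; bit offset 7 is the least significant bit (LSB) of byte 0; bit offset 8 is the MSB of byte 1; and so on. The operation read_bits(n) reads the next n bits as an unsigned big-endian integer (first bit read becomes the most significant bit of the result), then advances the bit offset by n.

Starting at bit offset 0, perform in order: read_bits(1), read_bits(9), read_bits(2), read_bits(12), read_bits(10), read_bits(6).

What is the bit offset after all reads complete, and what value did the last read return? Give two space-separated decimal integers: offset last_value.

Read 1: bits[0:1] width=1 -> value=1 (bin 1); offset now 1 = byte 0 bit 1; 39 bits remain
Read 2: bits[1:10] width=9 -> value=105 (bin 001101001); offset now 10 = byte 1 bit 2; 30 bits remain
Read 3: bits[10:12] width=2 -> value=1 (bin 01); offset now 12 = byte 1 bit 4; 28 bits remain
Read 4: bits[12:24] width=12 -> value=3839 (bin 111011111111); offset now 24 = byte 3 bit 0; 16 bits remain
Read 5: bits[24:34] width=10 -> value=656 (bin 1010010000); offset now 34 = byte 4 bit 2; 6 bits remain
Read 6: bits[34:40] width=6 -> value=24 (bin 011000); offset now 40 = byte 5 bit 0; 0 bits remain

Answer: 40 24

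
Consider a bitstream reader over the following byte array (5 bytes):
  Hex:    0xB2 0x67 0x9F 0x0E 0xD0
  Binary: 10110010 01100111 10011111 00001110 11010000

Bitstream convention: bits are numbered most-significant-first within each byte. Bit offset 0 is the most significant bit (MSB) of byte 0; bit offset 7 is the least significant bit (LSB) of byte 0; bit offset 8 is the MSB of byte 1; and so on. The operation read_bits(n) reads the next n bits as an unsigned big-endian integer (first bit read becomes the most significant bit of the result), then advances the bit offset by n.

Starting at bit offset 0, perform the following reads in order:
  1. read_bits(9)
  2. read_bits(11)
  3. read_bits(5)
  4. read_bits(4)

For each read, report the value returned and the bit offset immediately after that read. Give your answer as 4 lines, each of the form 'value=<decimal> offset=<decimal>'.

Read 1: bits[0:9] width=9 -> value=356 (bin 101100100); offset now 9 = byte 1 bit 1; 31 bits remain
Read 2: bits[9:20] width=11 -> value=1657 (bin 11001111001); offset now 20 = byte 2 bit 4; 20 bits remain
Read 3: bits[20:25] width=5 -> value=30 (bin 11110); offset now 25 = byte 3 bit 1; 15 bits remain
Read 4: bits[25:29] width=4 -> value=1 (bin 0001); offset now 29 = byte 3 bit 5; 11 bits remain

Answer: value=356 offset=9
value=1657 offset=20
value=30 offset=25
value=1 offset=29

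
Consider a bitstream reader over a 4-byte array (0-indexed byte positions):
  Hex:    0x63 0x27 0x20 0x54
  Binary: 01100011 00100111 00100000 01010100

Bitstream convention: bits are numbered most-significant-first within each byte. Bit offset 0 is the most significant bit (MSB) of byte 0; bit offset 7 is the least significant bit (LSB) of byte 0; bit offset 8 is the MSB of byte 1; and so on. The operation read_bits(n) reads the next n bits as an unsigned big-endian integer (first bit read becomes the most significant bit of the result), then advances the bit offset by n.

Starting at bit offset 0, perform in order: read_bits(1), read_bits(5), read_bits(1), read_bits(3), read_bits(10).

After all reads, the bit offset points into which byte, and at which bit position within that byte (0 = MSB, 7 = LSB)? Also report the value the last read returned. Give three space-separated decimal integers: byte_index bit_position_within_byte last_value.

Answer: 2 4 626

Derivation:
Read 1: bits[0:1] width=1 -> value=0 (bin 0); offset now 1 = byte 0 bit 1; 31 bits remain
Read 2: bits[1:6] width=5 -> value=24 (bin 11000); offset now 6 = byte 0 bit 6; 26 bits remain
Read 3: bits[6:7] width=1 -> value=1 (bin 1); offset now 7 = byte 0 bit 7; 25 bits remain
Read 4: bits[7:10] width=3 -> value=4 (bin 100); offset now 10 = byte 1 bit 2; 22 bits remain
Read 5: bits[10:20] width=10 -> value=626 (bin 1001110010); offset now 20 = byte 2 bit 4; 12 bits remain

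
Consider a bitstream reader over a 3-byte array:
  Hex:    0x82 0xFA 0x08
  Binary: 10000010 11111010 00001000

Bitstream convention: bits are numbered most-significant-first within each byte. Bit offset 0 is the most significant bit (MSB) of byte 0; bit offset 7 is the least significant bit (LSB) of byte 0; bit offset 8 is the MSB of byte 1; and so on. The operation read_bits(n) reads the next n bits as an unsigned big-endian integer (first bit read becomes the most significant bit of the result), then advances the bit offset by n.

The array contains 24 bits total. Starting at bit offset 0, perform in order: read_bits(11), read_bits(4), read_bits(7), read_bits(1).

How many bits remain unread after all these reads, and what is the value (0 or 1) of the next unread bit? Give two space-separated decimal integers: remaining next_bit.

Answer: 1 0

Derivation:
Read 1: bits[0:11] width=11 -> value=1047 (bin 10000010111); offset now 11 = byte 1 bit 3; 13 bits remain
Read 2: bits[11:15] width=4 -> value=13 (bin 1101); offset now 15 = byte 1 bit 7; 9 bits remain
Read 3: bits[15:22] width=7 -> value=2 (bin 0000010); offset now 22 = byte 2 bit 6; 2 bits remain
Read 4: bits[22:23] width=1 -> value=0 (bin 0); offset now 23 = byte 2 bit 7; 1 bits remain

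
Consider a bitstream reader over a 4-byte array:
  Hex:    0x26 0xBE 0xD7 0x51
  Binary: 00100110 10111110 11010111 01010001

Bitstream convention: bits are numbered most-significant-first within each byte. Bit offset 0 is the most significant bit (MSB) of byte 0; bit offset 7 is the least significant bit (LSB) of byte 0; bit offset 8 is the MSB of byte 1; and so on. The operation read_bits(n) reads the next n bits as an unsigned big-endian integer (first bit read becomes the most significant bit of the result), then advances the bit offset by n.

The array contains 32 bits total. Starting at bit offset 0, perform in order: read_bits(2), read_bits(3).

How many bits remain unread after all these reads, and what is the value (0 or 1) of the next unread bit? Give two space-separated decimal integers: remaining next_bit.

Answer: 27 1

Derivation:
Read 1: bits[0:2] width=2 -> value=0 (bin 00); offset now 2 = byte 0 bit 2; 30 bits remain
Read 2: bits[2:5] width=3 -> value=4 (bin 100); offset now 5 = byte 0 bit 5; 27 bits remain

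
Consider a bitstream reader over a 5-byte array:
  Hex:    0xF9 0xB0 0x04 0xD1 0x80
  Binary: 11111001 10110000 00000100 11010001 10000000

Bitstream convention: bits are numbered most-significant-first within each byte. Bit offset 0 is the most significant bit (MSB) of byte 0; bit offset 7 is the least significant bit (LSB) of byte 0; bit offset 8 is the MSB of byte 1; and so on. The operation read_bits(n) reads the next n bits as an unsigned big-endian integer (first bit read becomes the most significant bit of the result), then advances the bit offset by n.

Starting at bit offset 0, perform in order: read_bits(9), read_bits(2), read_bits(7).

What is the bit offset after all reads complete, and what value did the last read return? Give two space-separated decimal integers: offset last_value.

Answer: 18 64

Derivation:
Read 1: bits[0:9] width=9 -> value=499 (bin 111110011); offset now 9 = byte 1 bit 1; 31 bits remain
Read 2: bits[9:11] width=2 -> value=1 (bin 01); offset now 11 = byte 1 bit 3; 29 bits remain
Read 3: bits[11:18] width=7 -> value=64 (bin 1000000); offset now 18 = byte 2 bit 2; 22 bits remain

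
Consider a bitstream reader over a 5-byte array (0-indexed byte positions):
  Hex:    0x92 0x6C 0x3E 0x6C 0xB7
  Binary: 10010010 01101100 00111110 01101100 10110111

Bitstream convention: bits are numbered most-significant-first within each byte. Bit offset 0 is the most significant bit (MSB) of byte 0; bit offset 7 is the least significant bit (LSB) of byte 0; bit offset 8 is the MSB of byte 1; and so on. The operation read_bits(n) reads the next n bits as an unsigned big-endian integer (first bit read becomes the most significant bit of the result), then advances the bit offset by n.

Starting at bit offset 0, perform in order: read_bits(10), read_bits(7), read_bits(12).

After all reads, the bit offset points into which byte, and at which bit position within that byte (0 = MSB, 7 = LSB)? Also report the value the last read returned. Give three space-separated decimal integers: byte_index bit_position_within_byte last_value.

Answer: 3 5 1997

Derivation:
Read 1: bits[0:10] width=10 -> value=585 (bin 1001001001); offset now 10 = byte 1 bit 2; 30 bits remain
Read 2: bits[10:17] width=7 -> value=88 (bin 1011000); offset now 17 = byte 2 bit 1; 23 bits remain
Read 3: bits[17:29] width=12 -> value=1997 (bin 011111001101); offset now 29 = byte 3 bit 5; 11 bits remain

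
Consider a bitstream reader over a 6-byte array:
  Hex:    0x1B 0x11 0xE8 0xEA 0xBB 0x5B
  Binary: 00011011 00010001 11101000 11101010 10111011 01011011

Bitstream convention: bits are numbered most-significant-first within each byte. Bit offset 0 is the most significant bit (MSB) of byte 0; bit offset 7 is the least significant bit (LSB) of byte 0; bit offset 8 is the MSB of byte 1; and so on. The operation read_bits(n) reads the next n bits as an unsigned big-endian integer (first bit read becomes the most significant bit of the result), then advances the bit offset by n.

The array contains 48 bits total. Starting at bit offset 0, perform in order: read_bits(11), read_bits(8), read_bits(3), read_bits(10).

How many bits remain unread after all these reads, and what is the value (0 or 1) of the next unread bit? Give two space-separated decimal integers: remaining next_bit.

Answer: 16 1

Derivation:
Read 1: bits[0:11] width=11 -> value=216 (bin 00011011000); offset now 11 = byte 1 bit 3; 37 bits remain
Read 2: bits[11:19] width=8 -> value=143 (bin 10001111); offset now 19 = byte 2 bit 3; 29 bits remain
Read 3: bits[19:22] width=3 -> value=2 (bin 010); offset now 22 = byte 2 bit 6; 26 bits remain
Read 4: bits[22:32] width=10 -> value=234 (bin 0011101010); offset now 32 = byte 4 bit 0; 16 bits remain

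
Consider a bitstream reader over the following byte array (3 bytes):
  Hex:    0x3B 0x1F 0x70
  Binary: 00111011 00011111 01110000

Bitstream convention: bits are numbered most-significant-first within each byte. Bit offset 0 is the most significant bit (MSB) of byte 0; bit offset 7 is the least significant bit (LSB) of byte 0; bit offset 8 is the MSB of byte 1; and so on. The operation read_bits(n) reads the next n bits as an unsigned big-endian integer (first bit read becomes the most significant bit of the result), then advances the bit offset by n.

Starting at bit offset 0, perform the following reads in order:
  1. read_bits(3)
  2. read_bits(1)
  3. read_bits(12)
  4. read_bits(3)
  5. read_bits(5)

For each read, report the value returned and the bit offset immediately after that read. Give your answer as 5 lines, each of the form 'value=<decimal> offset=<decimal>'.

Read 1: bits[0:3] width=3 -> value=1 (bin 001); offset now 3 = byte 0 bit 3; 21 bits remain
Read 2: bits[3:4] width=1 -> value=1 (bin 1); offset now 4 = byte 0 bit 4; 20 bits remain
Read 3: bits[4:16] width=12 -> value=2847 (bin 101100011111); offset now 16 = byte 2 bit 0; 8 bits remain
Read 4: bits[16:19] width=3 -> value=3 (bin 011); offset now 19 = byte 2 bit 3; 5 bits remain
Read 5: bits[19:24] width=5 -> value=16 (bin 10000); offset now 24 = byte 3 bit 0; 0 bits remain

Answer: value=1 offset=3
value=1 offset=4
value=2847 offset=16
value=3 offset=19
value=16 offset=24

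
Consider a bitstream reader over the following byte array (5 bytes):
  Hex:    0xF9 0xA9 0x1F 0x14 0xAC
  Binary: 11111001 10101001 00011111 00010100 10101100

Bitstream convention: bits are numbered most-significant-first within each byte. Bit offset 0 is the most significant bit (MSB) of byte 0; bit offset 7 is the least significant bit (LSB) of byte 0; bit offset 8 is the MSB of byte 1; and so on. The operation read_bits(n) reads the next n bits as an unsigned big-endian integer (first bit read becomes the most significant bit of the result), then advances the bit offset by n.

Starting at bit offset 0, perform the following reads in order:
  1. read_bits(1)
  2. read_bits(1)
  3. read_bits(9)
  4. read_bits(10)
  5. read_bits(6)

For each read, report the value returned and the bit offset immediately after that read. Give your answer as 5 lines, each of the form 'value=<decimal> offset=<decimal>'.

Answer: value=1 offset=1
value=1 offset=2
value=461 offset=11
value=291 offset=21
value=56 offset=27

Derivation:
Read 1: bits[0:1] width=1 -> value=1 (bin 1); offset now 1 = byte 0 bit 1; 39 bits remain
Read 2: bits[1:2] width=1 -> value=1 (bin 1); offset now 2 = byte 0 bit 2; 38 bits remain
Read 3: bits[2:11] width=9 -> value=461 (bin 111001101); offset now 11 = byte 1 bit 3; 29 bits remain
Read 4: bits[11:21] width=10 -> value=291 (bin 0100100011); offset now 21 = byte 2 bit 5; 19 bits remain
Read 5: bits[21:27] width=6 -> value=56 (bin 111000); offset now 27 = byte 3 bit 3; 13 bits remain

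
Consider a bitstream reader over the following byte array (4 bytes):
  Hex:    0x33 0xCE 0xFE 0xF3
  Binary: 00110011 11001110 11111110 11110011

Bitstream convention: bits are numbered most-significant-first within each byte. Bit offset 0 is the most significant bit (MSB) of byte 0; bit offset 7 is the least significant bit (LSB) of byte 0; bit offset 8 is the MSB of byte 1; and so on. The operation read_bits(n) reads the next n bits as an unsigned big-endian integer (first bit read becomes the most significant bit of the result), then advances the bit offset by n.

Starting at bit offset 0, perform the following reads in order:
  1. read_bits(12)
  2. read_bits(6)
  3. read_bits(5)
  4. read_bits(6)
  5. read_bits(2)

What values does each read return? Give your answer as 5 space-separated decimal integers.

Answer: 828 59 31 30 1

Derivation:
Read 1: bits[0:12] width=12 -> value=828 (bin 001100111100); offset now 12 = byte 1 bit 4; 20 bits remain
Read 2: bits[12:18] width=6 -> value=59 (bin 111011); offset now 18 = byte 2 bit 2; 14 bits remain
Read 3: bits[18:23] width=5 -> value=31 (bin 11111); offset now 23 = byte 2 bit 7; 9 bits remain
Read 4: bits[23:29] width=6 -> value=30 (bin 011110); offset now 29 = byte 3 bit 5; 3 bits remain
Read 5: bits[29:31] width=2 -> value=1 (bin 01); offset now 31 = byte 3 bit 7; 1 bits remain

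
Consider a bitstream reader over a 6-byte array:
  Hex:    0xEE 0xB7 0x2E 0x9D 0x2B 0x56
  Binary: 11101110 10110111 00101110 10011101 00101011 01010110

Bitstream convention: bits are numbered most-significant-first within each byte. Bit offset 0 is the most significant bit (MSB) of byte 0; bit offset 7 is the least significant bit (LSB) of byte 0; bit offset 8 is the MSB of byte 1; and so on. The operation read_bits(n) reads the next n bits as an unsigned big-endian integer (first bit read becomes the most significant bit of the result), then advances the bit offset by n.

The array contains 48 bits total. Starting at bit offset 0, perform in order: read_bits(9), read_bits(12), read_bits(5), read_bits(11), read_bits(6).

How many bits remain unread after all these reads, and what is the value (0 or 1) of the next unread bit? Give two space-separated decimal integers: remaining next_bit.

Read 1: bits[0:9] width=9 -> value=477 (bin 111011101); offset now 9 = byte 1 bit 1; 39 bits remain
Read 2: bits[9:21] width=12 -> value=1765 (bin 011011100101); offset now 21 = byte 2 bit 5; 27 bits remain
Read 3: bits[21:26] width=5 -> value=26 (bin 11010); offset now 26 = byte 3 bit 2; 22 bits remain
Read 4: bits[26:37] width=11 -> value=933 (bin 01110100101); offset now 37 = byte 4 bit 5; 11 bits remain
Read 5: bits[37:43] width=6 -> value=26 (bin 011010); offset now 43 = byte 5 bit 3; 5 bits remain

Answer: 5 1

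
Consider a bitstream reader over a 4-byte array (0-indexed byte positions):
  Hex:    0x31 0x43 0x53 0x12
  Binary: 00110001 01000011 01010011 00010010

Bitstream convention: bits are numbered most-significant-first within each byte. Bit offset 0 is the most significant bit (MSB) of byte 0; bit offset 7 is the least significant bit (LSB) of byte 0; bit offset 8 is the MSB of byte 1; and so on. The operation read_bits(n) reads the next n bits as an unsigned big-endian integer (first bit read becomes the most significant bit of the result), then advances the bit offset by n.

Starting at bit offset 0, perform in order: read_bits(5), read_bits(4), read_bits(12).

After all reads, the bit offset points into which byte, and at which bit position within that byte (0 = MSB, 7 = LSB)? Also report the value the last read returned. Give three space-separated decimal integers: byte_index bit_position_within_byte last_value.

Answer: 2 5 2154

Derivation:
Read 1: bits[0:5] width=5 -> value=6 (bin 00110); offset now 5 = byte 0 bit 5; 27 bits remain
Read 2: bits[5:9] width=4 -> value=2 (bin 0010); offset now 9 = byte 1 bit 1; 23 bits remain
Read 3: bits[9:21] width=12 -> value=2154 (bin 100001101010); offset now 21 = byte 2 bit 5; 11 bits remain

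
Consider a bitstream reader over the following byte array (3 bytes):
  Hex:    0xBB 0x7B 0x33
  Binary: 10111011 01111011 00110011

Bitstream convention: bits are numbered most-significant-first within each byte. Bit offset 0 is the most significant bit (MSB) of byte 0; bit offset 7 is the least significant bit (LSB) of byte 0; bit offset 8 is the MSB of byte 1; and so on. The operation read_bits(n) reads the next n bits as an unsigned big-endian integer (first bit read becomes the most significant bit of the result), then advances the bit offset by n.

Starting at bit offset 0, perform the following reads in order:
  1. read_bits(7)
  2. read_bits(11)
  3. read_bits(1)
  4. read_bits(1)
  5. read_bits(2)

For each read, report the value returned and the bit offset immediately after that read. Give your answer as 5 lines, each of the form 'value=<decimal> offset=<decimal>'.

Answer: value=93 offset=7
value=1516 offset=18
value=1 offset=19
value=1 offset=20
value=0 offset=22

Derivation:
Read 1: bits[0:7] width=7 -> value=93 (bin 1011101); offset now 7 = byte 0 bit 7; 17 bits remain
Read 2: bits[7:18] width=11 -> value=1516 (bin 10111101100); offset now 18 = byte 2 bit 2; 6 bits remain
Read 3: bits[18:19] width=1 -> value=1 (bin 1); offset now 19 = byte 2 bit 3; 5 bits remain
Read 4: bits[19:20] width=1 -> value=1 (bin 1); offset now 20 = byte 2 bit 4; 4 bits remain
Read 5: bits[20:22] width=2 -> value=0 (bin 00); offset now 22 = byte 2 bit 6; 2 bits remain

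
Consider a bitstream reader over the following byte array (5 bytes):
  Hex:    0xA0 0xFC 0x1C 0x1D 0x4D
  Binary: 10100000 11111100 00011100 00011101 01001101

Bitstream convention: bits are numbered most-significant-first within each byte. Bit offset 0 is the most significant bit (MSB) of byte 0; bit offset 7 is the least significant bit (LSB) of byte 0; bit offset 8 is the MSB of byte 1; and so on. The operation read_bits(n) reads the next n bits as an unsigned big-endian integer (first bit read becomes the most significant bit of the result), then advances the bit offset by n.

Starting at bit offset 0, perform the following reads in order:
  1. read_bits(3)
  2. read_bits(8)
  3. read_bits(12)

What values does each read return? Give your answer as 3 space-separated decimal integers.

Answer: 5 7 3598

Derivation:
Read 1: bits[0:3] width=3 -> value=5 (bin 101); offset now 3 = byte 0 bit 3; 37 bits remain
Read 2: bits[3:11] width=8 -> value=7 (bin 00000111); offset now 11 = byte 1 bit 3; 29 bits remain
Read 3: bits[11:23] width=12 -> value=3598 (bin 111000001110); offset now 23 = byte 2 bit 7; 17 bits remain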